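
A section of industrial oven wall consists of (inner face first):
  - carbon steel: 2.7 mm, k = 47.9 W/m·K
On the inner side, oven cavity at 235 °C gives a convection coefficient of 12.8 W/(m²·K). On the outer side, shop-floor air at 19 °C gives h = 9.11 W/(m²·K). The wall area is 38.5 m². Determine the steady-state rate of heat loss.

Treating each layer as a thermal resistance in series:
R_inner film = 1/(h_i·A) = 1/(12.8×38.5) = 0.002029 K/W
R_carbon steel = L/(kA) = 0.0027/(47.9×38.5) = 1.464×10^-6 K/W
R_outer film = 1/(h_o·A) = 1/(9.11×38.5) = 0.002851 K/W
R_total = 0.004882 K/W
Q = ΔT / R_total = 216 / 0.004882

Q ≈ 44200 W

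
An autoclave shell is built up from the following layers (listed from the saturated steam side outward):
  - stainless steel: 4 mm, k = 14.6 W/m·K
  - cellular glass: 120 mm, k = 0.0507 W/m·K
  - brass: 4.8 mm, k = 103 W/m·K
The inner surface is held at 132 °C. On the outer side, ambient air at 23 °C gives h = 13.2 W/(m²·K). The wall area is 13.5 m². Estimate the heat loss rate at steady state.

Treating each layer as a thermal resistance in series:
R_stainless steel = L/(kA) = 0.004/(14.6×13.5) = 2.029×10^-5 K/W
R_cellular glass = L/(kA) = 0.12/(0.0507×13.5) = 0.1753 K/W
R_brass = L/(kA) = 0.0048/(103×13.5) = 3.452×10^-6 K/W
R_outer film = 1/(h_o·A) = 1/(13.2×13.5) = 0.005612 K/W
R_total = 0.181 K/W
Q = ΔT / R_total = 109 / 0.181

Q ≈ 602 W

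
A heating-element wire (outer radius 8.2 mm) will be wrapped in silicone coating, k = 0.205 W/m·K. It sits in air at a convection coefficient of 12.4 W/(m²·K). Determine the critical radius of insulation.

For a cylinder r_cr = k/h = 0.205/12.4
r_cr = 16.5 mm; since the bare radius (8.2 mm) is below r_cr, adding a thin layer of insulation will *increase* heat loss.

r_cr ≈ 16.5 mm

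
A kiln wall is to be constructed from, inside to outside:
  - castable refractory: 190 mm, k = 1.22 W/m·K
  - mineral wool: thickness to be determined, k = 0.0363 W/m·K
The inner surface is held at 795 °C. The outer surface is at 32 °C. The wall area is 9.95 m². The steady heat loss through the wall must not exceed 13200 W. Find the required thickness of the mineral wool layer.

Using the resistance-network approach (series):
R_castable refractory = L/(kA) = 0.19/(1.22×9.95) = 0.01565 K/W
Sum of the known resistances R_other = 0.01565 K/W
Required total resistance R_tot = ΔT/Q_allow = 763/13200 = 0.0578 K/W
R_mineral wool = R_tot − R_other = 0.04215 K/W
L = R·k·A = 0.04215×0.0363×9.95

L ≈ 15.2 mm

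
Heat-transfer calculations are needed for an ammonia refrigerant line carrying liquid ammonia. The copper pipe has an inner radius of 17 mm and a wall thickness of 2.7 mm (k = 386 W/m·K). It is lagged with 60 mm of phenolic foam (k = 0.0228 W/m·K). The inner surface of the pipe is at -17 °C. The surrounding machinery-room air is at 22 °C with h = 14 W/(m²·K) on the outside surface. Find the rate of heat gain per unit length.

q′ ≈ 3.94 W/m

Treating each annulus and film as a series resistance:
R_copper pipe wall = ln(19.7/17)/(2π×386×1) = 6.078×10^-5 K/W
R_phenolic foam = ln(79.7/19.7)/(2π×0.0228×1) = 9.756 K/W
R_outer film = 1/(h_o·2πr_oL) = 1/(14×2π×0.0797×1) = 0.1426 K/W
R_total = 9.899 K/W
Q = ΔT/R_total = 39/9.899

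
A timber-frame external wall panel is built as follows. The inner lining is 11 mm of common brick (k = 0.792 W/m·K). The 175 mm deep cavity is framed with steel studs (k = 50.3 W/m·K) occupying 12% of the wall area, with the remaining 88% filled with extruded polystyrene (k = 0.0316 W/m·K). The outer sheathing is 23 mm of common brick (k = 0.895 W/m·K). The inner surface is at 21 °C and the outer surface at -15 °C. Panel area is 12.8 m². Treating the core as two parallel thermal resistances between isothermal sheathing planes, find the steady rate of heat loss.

Q ≈ 6730 W

Sheathing layers in series; stud and cavity paths in parallel between them.
R_inner = 0.011/(0.792×12.8) = 0.001085 K/W
R_stud  = 0.175/(50.3×0.12×12.8) = 0.002265 K/W
R_cav   = 0.175/(0.0316×0.88×12.8) = 0.4917 K/W
1/R_core = 1/R_stud + 1/R_cav → R_core = 0.002255 K/W
R_outer = 0.023/(0.895×12.8) = 0.002008 K/W
R_total = 0.005347 K/W
Q = ΔT/R_total = 36/0.005347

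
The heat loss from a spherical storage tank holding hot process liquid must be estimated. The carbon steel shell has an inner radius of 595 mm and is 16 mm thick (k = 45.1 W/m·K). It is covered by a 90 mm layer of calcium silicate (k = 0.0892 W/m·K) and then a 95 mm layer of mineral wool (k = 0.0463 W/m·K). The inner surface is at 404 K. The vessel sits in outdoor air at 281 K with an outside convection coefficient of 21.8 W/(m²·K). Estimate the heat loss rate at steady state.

Radial (spherical) resistances in series:
R_carbon steel shell = (1/0.595 − 1/0.611)/(4π×45.1) = 7.766×10^-5 K/W
R_calcium silicate = (1/0.611 − 1/0.701)/(4π×0.0892) = 0.1875 K/W
R_mineral wool = (1/0.701 − 1/0.796)/(4π×0.0463) = 0.2926 K/W
R_outer film = 1/(h·4πr_o²) = 1/(21.8×4π×0.796²) = 0.005761 K/W
R_total = 0.4859 K/W
Q = ΔT/R_total = 123/0.4859

Q ≈ 253 W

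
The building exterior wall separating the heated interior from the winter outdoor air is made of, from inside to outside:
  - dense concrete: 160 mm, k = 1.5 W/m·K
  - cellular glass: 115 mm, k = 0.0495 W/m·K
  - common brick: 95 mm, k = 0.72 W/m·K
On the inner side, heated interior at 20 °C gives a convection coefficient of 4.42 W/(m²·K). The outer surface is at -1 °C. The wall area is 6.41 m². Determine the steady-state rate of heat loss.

Using the resistance-network approach (series):
R_inner film = 1/(h_i·A) = 1/(4.42×6.41) = 0.0353 K/W
R_dense concrete = L/(kA) = 0.16/(1.5×6.41) = 0.01664 K/W
R_cellular glass = L/(kA) = 0.115/(0.0495×6.41) = 0.3624 K/W
R_common brick = L/(kA) = 0.095/(0.72×6.41) = 0.02058 K/W
R_total = 0.435 K/W
Q = ΔT / R_total = 21 / 0.435

Q ≈ 48.3 W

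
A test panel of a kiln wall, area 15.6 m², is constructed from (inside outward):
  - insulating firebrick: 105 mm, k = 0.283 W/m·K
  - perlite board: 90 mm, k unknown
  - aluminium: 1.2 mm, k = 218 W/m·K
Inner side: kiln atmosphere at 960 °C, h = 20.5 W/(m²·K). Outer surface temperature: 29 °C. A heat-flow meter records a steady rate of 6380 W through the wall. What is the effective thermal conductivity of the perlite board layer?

k ≈ 0.0485 W/(m·K)

Series thermal resistances:
R_inner film = 1/(h_i·A) = 1/(20.5×15.6) = 0.003127 K/W
R_insulating firebrick = L/(kA) = 0.105/(0.283×15.6) = 0.02378 K/W
R_aluminium = L/(kA) = 0.0012/(218×15.6) = 3.529×10^-7 K/W
Sum of known resistances R_other = 0.02691 K/W
Total R = ΔT/Q = 931/6380 = 0.1459 K/W
R_perlite board = R_total − R_other = 0.119 K/W
k = L/(R·A) = 0.09/(0.119×15.6)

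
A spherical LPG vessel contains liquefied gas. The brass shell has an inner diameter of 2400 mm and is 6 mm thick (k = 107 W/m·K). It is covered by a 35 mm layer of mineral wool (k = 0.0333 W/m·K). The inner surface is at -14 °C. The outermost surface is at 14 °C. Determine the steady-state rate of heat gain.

Q ≈ 501 W

Each spherical layer contributes R = (1/r_i − 1/r_o)/(4πk):
R_brass shell = (1/1.2 − 1/1.206)/(4π×107) = 3.083×10^-6 K/W
R_mineral wool = (1/1.206 − 1/1.241)/(4π×0.0333) = 0.05588 K/W
R_total = 0.05589 K/W
Q = ΔT/R_total = 28/0.05589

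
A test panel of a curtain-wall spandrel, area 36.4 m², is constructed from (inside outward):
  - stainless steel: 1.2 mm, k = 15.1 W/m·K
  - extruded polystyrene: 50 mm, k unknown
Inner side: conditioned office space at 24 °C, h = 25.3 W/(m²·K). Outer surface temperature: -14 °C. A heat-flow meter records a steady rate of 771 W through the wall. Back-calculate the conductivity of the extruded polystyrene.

Model the wall as resistances in series:
R_inner film = 1/(h_i·A) = 1/(25.3×36.4) = 0.001086 K/W
R_stainless steel = L/(kA) = 0.0012/(15.1×36.4) = 2.183×10^-6 K/W
Sum of known resistances R_other = 0.001088 K/W
Total R = ΔT/Q = 38/771 = 0.04929 K/W
R_extruded polystyrene = R_total − R_other = 0.0482 K/W
k = L/(R·A) = 0.05/(0.0482×36.4)

k ≈ 0.0285 W/(m·K)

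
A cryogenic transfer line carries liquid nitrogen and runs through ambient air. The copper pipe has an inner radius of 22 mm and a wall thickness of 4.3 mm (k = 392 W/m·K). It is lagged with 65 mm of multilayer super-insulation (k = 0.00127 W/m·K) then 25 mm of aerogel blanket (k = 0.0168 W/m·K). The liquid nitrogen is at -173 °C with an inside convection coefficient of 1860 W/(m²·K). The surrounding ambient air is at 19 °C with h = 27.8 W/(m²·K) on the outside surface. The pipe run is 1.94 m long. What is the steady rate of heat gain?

Q ≈ 2.35 W

For a radial system each layer contributes R = ln(r_out/r_in)/(2πkL); films add R = 1/(hA).
R_inner film = 1/(h_i·2πr₁L) = 1/(1860×2π×0.022×1.94) = 0.002005 K/W
R_copper pipe wall = ln(26.3/22)/(2π×392×1.94) = 3.736×10^-5 K/W
R_multilayer super-insulation = ln(91.3/26.3)/(2π×0.00127×1.94) = 80.4 K/W
R_aerogel blanket = ln(116.3/91.3)/(2π×0.0168×1.94) = 1.182 K/W
R_outer film = 1/(h_o·2πr_oL) = 1/(27.8×2π×0.1163×1.94) = 0.02537 K/W
R_total = 81.61 K/W
Q = ΔT/R_total = 192/81.61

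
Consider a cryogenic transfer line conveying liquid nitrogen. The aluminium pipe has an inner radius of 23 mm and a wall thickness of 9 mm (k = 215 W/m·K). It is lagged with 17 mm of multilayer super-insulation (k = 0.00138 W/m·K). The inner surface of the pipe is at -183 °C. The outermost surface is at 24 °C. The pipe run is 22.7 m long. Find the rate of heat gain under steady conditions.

Q ≈ 95.6 W

Treating each annulus and film as a series resistance:
R_aluminium pipe wall = ln(32/23)/(2π×215×22.7) = 1.077×10^-5 K/W
R_multilayer super-insulation = ln(49/32)/(2π×0.00138×22.7) = 2.165 K/W
R_total = 2.165 K/W
Q = ΔT/R_total = 207/2.165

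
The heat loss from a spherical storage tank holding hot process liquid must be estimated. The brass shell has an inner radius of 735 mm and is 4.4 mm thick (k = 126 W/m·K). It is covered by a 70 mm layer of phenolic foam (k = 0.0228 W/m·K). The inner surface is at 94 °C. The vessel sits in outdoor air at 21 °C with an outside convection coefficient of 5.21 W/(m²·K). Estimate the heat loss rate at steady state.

Spherical conduction: R = (1/r_in − 1/r_out)/(4πk) per layer; series-sum.
R_brass shell = (1/0.735 − 1/0.7394)/(4π×126) = 5.113×10^-6 K/W
R_phenolic foam = (1/0.7394 − 1/0.8094)/(4π×0.0228) = 0.4082 K/W
R_outer film = 1/(h·4πr_o²) = 1/(5.21×4π×0.8094²) = 0.02331 K/W
R_total = 0.4316 K/W
Q = ΔT/R_total = 73/0.4316

Q ≈ 169 W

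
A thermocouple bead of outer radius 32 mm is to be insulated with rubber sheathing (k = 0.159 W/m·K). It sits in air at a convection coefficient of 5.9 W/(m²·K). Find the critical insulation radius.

r_cr ≈ 53.9 mm

For a sphere r_cr = 2k/h = 2×0.159/5.9
r_cr = 53.9 mm; since the bare radius (32 mm) is below r_cr, adding a thin layer of insulation will *increase* heat loss.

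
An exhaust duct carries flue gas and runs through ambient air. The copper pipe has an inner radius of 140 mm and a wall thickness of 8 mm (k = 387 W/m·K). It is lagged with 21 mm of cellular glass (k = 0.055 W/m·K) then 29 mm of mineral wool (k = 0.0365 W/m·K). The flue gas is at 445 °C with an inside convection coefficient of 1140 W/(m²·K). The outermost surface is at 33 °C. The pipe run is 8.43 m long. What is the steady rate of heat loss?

Per-layer cylindrical resistances, series-summed:
R_inner film = 1/(h_i·2πr₁L) = 1/(1140×2π×0.14×8.43) = 1.183×10^-4 K/W
R_copper pipe wall = ln(148/140)/(2π×387×8.43) = 2.711×10^-6 K/W
R_cellular glass = ln(169/148)/(2π×0.055×8.43) = 0.04555 K/W
R_mineral wool = ln(198/169)/(2π×0.0365×8.43) = 0.08192 K/W
R_total = 0.1276 K/W
Q = ΔT/R_total = 412/0.1276

Q ≈ 3230 W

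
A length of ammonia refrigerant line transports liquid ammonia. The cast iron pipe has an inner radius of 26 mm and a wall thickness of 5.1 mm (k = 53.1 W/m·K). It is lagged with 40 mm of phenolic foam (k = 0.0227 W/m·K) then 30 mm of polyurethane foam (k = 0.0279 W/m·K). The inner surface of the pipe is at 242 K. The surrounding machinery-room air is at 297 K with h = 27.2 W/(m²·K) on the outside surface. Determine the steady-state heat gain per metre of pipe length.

q′ ≈ 6.99 W/m

For a radial system each layer contributes R = ln(r_out/r_in)/(2πkL); films add R = 1/(hA).
R_cast iron pipe wall = ln(31.1/26)/(2π×53.1×1) = 5.368×10^-4 K/W
R_phenolic foam = ln(71.1/31.1)/(2π×0.0227×1) = 5.797 K/W
R_polyurethane foam = ln(101.1/71.1)/(2π×0.0279×1) = 2.008 K/W
R_outer film = 1/(h_o·2πr_oL) = 1/(27.2×2π×0.1011×1) = 0.05788 K/W
R_total = 7.864 K/W
Q = ΔT/R_total = 55/7.864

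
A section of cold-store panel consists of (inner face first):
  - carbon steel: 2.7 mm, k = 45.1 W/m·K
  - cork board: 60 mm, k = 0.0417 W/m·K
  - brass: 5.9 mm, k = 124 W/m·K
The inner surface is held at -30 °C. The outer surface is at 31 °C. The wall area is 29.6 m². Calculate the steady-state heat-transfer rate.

Thermal resistances in series:
R_carbon steel = L/(kA) = 0.0027/(45.1×29.6) = 2.023×10^-6 K/W
R_cork board = L/(kA) = 0.06/(0.0417×29.6) = 0.04861 K/W
R_brass = L/(kA) = 0.0059/(124×29.6) = 1.607×10^-6 K/W
R_total = 0.04861 K/W
Q = ΔT / R_total = 61 / 0.04861

Q ≈ 1250 W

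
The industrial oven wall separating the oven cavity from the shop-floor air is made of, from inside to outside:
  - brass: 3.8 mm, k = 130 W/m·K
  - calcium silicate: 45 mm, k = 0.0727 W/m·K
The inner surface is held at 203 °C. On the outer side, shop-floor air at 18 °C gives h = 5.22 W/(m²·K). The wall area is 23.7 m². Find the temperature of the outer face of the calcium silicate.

Series thermal resistances:
R_brass = L/(kA) = 0.0038/(130×23.7) = 1.233×10^-6 K/W
R_calcium silicate = L/(kA) = 0.045/(0.0727×23.7) = 0.02612 K/W
R_outer film = 1/(h_o·A) = 1/(5.22×23.7) = 0.008083 K/W
R_total = 0.0342 K/W;  Q = ΔT/R_total = 185/0.0342 = 5409 W
T_interface = T_inner − Q·ΣR(inner→interface) = 203 − 5410×0.02612

T ≈ 61.7 °C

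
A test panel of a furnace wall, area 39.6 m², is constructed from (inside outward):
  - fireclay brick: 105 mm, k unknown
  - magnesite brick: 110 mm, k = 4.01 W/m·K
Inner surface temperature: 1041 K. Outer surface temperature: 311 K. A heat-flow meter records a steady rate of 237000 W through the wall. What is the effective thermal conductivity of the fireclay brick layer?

k ≈ 1.11 W/(m·K)

Using the resistance-network approach (series):
R_magnesite brick = L/(kA) = 0.11/(4.01×39.6) = 6.927×10^-4 K/W
Sum of known resistances R_other = 6.927×10^-4 K/W
Total R = ΔT/Q = 730/237000 = 0.00308 K/W
R_fireclay brick = R_total − R_other = 0.002387 K/W
k = L/(R·A) = 0.105/(0.002387×39.6)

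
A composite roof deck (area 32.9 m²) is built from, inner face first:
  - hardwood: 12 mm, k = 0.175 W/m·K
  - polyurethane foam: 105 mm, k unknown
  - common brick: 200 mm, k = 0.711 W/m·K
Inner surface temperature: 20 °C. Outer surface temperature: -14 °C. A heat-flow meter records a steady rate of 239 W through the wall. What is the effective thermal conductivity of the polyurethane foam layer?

k ≈ 0.0242 W/(m·K)

Series thermal resistances:
R_hardwood = L/(kA) = 0.012/(0.175×32.9) = 0.002084 K/W
R_common brick = L/(kA) = 0.2/(0.711×32.9) = 0.00855 K/W
Sum of known resistances R_other = 0.01063 K/W
Total R = ΔT/Q = 34/239 = 0.1423 K/W
R_polyurethane foam = R_total − R_other = 0.1316 K/W
k = L/(R·A) = 0.105/(0.1316×32.9)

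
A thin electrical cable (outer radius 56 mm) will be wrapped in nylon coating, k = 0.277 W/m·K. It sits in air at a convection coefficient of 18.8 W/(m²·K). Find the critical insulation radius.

For a cylinder r_cr = k/h = 0.277/18.8
r_cr = 14.7 mm; since the bare radius (56 mm) is above r_cr, any added insulation will reduce heat loss.

r_cr ≈ 14.7 mm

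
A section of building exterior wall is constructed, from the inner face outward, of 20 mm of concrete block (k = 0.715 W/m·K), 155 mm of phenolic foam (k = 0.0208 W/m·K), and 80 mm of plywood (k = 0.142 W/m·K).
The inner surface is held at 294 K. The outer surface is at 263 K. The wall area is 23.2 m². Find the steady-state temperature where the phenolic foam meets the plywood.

Using the resistance-network approach (series):
R_concrete block = L/(kA) = 0.02/(0.715×23.2) = 0.001206 K/W
R_phenolic foam = L/(kA) = 0.155/(0.0208×23.2) = 0.3212 K/W
R_plywood = L/(kA) = 0.08/(0.142×23.2) = 0.02428 K/W
R_total = 0.3467 K/W;  Q = ΔT/R_total = 31/0.3467 = 89.42 W
T_interface = T_inner − Q·ΣR(inner→interface) = 294 − 89.4×0.3224

T ≈ 265 K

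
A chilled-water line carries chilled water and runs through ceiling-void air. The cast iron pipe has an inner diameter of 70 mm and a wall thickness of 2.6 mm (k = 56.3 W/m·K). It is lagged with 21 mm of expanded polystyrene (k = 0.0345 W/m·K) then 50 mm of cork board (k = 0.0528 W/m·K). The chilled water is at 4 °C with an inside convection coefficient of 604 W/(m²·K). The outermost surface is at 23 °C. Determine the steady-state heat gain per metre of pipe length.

q′ ≈ 4.85 W/m

Radial resistances (cylindrical: R_cond = ln(r_o/r_i)/(2πkL), R_conv = 1/(h·2πrL)):
R_inner film = 1/(h_i·2πr₁L) = 1/(604×2π×0.035×1) = 0.007529 K/W
R_cast iron pipe wall = ln(37.6/35)/(2π×56.3×1) = 2.026×10^-4 K/W
R_expanded polystyrene = ln(58.6/37.6)/(2π×0.0345×1) = 2.047 K/W
R_cork board = ln(108.6/58.6)/(2π×0.0528×1) = 1.86 K/W
R_total = 3.914 K/W
Q = ΔT/R_total = 19/3.914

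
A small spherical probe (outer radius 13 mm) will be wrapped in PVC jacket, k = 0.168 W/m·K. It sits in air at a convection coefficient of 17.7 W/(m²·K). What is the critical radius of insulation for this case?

For a sphere r_cr = 2k/h = 2×0.168/17.7
r_cr = 19 mm; since the bare radius (13 mm) is below r_cr, adding a thin layer of insulation will *increase* heat loss.

r_cr ≈ 19 mm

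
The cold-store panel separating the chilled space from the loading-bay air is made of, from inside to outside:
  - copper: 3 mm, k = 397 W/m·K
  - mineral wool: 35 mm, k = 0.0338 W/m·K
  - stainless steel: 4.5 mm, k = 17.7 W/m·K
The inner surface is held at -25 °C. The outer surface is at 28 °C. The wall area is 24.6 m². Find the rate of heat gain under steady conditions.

Q ≈ 1260 W

Using the resistance-network approach (series):
R_copper = L/(kA) = 0.003/(397×24.6) = 3.072×10^-7 K/W
R_mineral wool = L/(kA) = 0.035/(0.0338×24.6) = 0.04209 K/W
R_stainless steel = L/(kA) = 0.0045/(17.7×24.6) = 1.033×10^-5 K/W
R_total = 0.0421 K/W
Q = ΔT / R_total = 53 / 0.0421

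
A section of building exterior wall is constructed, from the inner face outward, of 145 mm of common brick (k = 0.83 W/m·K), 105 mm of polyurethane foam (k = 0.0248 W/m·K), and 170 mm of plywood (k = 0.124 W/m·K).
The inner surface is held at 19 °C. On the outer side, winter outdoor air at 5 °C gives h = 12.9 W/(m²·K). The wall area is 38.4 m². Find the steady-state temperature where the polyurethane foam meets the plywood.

Treating each layer as a thermal resistance in series:
R_common brick = L/(kA) = 0.145/(0.83×38.4) = 0.004549 K/W
R_polyurethane foam = L/(kA) = 0.105/(0.0248×38.4) = 0.1103 K/W
R_plywood = L/(kA) = 0.17/(0.124×38.4) = 0.0357 K/W
R_outer film = 1/(h_o·A) = 1/(12.9×38.4) = 0.002019 K/W
R_total = 0.1525 K/W;  Q = ΔT/R_total = 14/0.1525 = 91.79 W
T_interface = T_inner − Q·ΣR(inner→interface) = 19 − 91.8×0.1148

T ≈ 8.46 °C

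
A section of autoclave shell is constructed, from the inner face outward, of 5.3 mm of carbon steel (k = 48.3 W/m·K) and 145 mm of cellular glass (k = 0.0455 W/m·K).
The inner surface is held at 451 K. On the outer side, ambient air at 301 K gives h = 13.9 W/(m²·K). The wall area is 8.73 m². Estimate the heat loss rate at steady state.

Treating each layer as a thermal resistance in series:
R_carbon steel = L/(kA) = 0.0053/(48.3×8.73) = 1.257×10^-5 K/W
R_cellular glass = L/(kA) = 0.145/(0.0455×8.73) = 0.365 K/W
R_outer film = 1/(h_o·A) = 1/(13.9×8.73) = 0.008241 K/W
R_total = 0.3733 K/W
Q = ΔT / R_total = 150 / 0.3733

Q ≈ 402 W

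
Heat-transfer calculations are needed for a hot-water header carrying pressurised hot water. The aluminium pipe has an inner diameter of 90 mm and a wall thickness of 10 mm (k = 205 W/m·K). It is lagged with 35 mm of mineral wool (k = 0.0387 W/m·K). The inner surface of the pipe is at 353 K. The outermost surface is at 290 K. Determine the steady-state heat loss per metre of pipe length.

Per-layer cylindrical resistances, series-summed:
R_aluminium pipe wall = ln(55/45)/(2π×205×1) = 1.558×10^-4 K/W
R_mineral wool = ln(90/55)/(2π×0.0387×1) = 2.025 K/W
R_total = 2.025 K/W
Q = ΔT/R_total = 63/2.025

q′ ≈ 31.1 W/m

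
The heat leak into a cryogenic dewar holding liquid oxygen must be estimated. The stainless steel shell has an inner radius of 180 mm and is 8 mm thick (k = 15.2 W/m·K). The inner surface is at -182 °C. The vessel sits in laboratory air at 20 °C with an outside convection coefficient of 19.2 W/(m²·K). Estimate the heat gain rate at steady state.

Spherical conduction: R = (1/r_in − 1/r_out)/(4πk) per layer; series-sum.
R_stainless steel shell = (1/0.18 − 1/0.188)/(4π×15.2) = 0.001238 K/W
R_outer film = 1/(h·4πr_o²) = 1/(19.2×4π×0.188²) = 0.1173 K/W
R_total = 0.1185 K/W
Q = ΔT/R_total = 202/0.1185

Q ≈ 1700 W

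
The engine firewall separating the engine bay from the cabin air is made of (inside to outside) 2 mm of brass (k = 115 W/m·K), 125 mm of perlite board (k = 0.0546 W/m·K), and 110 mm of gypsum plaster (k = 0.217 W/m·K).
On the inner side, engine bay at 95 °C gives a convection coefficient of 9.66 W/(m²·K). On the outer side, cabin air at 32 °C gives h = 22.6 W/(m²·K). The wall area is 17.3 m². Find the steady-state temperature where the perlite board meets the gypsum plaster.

Treating each layer as a thermal resistance in series:
R_inner film = 1/(h_i·A) = 1/(9.66×17.3) = 0.005984 K/W
R_brass = L/(kA) = 0.002/(115×17.3) = 1.005×10^-6 K/W
R_perlite board = L/(kA) = 0.125/(0.0546×17.3) = 0.1323 K/W
R_gypsum plaster = L/(kA) = 0.11/(0.217×17.3) = 0.0293 K/W
R_outer film = 1/(h_o·A) = 1/(22.6×17.3) = 0.002558 K/W
R_total = 0.1702 K/W;  Q = ΔT/R_total = 63/0.1702 = 370.2 W
T_interface = T_inner − Q·ΣR(inner→interface) = 95 − 370×0.1383

T ≈ 43.8 °C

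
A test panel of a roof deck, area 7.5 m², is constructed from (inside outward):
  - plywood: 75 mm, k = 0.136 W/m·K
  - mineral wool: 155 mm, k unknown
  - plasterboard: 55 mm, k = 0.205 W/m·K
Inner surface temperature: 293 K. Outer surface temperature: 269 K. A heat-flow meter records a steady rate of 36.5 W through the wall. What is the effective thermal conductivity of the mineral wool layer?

Series thermal resistances:
R_plywood = L/(kA) = 0.075/(0.136×7.5) = 0.07353 K/W
R_plasterboard = L/(kA) = 0.055/(0.205×7.5) = 0.03577 K/W
Sum of known resistances R_other = 0.1093 K/W
Total R = ΔT/Q = 24/36.5 = 0.6575 K/W
R_mineral wool = R_total − R_other = 0.5482 K/W
k = L/(R·A) = 0.155/(0.5482×7.5)

k ≈ 0.0377 W/(m·K)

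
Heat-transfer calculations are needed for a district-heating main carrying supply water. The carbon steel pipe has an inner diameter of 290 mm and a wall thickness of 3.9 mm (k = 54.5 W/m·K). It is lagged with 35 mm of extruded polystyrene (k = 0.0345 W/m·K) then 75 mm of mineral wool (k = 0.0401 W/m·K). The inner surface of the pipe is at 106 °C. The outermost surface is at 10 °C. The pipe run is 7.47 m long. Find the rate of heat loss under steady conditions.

For a radial system each layer contributes R = ln(r_out/r_in)/(2πkL); films add R = 1/(hA).
R_carbon steel pipe wall = ln(148.9/145)/(2π×54.5×7.47) = 1.038×10^-5 K/W
R_extruded polystyrene = ln(183.9/148.9)/(2π×0.0345×7.47) = 0.1304 K/W
R_mineral wool = ln(258.9/183.9)/(2π×0.0401×7.47) = 0.1817 K/W
R_total = 0.3121 K/W
Q = ΔT/R_total = 96/0.3121

Q ≈ 308 W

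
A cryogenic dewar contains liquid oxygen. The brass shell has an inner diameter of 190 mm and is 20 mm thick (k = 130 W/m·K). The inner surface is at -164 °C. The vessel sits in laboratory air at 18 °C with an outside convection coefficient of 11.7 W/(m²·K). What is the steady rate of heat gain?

For a spherical shell R = (1/r₁ − 1/r₂)/(4πk); film R = 1/(h·4πr²). In series:
R_brass shell = (1/0.095 − 1/0.115)/(4π×130) = 0.001121 K/W
R_outer film = 1/(h·4πr_o²) = 1/(11.7×4π×0.115²) = 0.5143 K/W
R_total = 0.5154 K/W
Q = ΔT/R_total = 182/0.5154

Q ≈ 353 W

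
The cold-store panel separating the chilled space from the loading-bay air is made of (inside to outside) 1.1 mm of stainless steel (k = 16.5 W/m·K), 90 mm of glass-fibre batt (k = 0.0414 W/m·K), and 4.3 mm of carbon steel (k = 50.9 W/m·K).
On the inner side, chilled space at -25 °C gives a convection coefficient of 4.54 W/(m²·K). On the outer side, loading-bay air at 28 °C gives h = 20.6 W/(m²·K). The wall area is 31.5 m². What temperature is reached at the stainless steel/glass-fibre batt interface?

Treating each layer as a thermal resistance in series:
R_inner film = 1/(h_i·A) = 1/(4.54×31.5) = 0.006993 K/W
R_stainless steel = L/(kA) = 0.0011/(16.5×31.5) = 2.116×10^-6 K/W
R_glass-fibre batt = L/(kA) = 0.09/(0.0414×31.5) = 0.06901 K/W
R_carbon steel = L/(kA) = 0.0043/(50.9×31.5) = 2.682×10^-6 K/W
R_outer film = 1/(h_o·A) = 1/(20.6×31.5) = 0.001541 K/W
R_total = 0.07755 K/W;  Q = ΔT/R_total = 53/0.07755 = 683.4 W
T_interface = T_inner + Q·ΣR(inner→interface) = -25 + 683×0.006995

T ≈ -20.2 °C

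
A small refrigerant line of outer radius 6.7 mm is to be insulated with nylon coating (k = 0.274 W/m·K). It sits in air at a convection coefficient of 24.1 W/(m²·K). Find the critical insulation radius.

For a cylinder r_cr = k/h = 0.274/24.1
r_cr = 11.4 mm; since the bare radius (6.7 mm) is below r_cr, adding a thin layer of insulation will *increase* heat loss.

r_cr ≈ 11.4 mm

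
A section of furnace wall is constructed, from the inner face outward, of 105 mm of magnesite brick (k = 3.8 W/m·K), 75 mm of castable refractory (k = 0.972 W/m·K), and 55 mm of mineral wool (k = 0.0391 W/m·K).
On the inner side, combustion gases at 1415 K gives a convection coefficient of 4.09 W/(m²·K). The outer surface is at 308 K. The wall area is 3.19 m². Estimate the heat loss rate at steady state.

Using the resistance-network approach (series):
R_inner film = 1/(h_i·A) = 1/(4.09×3.19) = 0.07665 K/W
R_magnesite brick = L/(kA) = 0.105/(3.8×3.19) = 0.008662 K/W
R_castable refractory = L/(kA) = 0.075/(0.972×3.19) = 0.02419 K/W
R_mineral wool = L/(kA) = 0.055/(0.0391×3.19) = 0.441 K/W
R_total = 0.5505 K/W
Q = ΔT / R_total = 1107 / 0.5505

Q ≈ 2010 W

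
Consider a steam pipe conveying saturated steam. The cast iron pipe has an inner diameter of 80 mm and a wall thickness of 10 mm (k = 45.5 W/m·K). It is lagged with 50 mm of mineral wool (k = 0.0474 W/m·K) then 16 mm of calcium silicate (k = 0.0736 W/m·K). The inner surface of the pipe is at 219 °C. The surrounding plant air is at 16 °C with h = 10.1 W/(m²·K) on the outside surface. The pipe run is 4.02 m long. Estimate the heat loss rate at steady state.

Q ≈ 293 W

Radial resistances (cylindrical: R_cond = ln(r_o/r_i)/(2πkL), R_conv = 1/(h·2πrL)):
R_cast iron pipe wall = ln(50/40)/(2π×45.5×4.02) = 1.942×10^-4 K/W
R_mineral wool = ln(100/50)/(2π×0.0474×4.02) = 0.579 K/W
R_calcium silicate = ln(116/100)/(2π×0.0736×4.02) = 0.07984 K/W
R_outer film = 1/(h_o·2πr_oL) = 1/(10.1×2π×0.116×4.02) = 0.03379 K/W
R_total = 0.6928 K/W
Q = ΔT/R_total = 203/0.6928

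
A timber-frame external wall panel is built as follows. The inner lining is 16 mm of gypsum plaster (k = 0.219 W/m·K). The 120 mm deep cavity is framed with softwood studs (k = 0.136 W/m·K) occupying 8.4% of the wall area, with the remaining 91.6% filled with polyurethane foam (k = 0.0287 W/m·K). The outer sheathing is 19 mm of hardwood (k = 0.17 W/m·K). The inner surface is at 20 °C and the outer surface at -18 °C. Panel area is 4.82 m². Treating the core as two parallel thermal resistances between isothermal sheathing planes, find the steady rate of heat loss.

Q ≈ 54.4 W

Sheathing layers in series; stud and cavity paths in parallel between them.
R_inner = 0.016/(0.219×4.82) = 0.01516 K/W
R_stud  = 0.12/(0.136×0.084×4.82) = 2.179 K/W
R_cav   = 0.12/(0.0287×0.916×4.82) = 0.947 K/W
1/R_core = 1/R_stud + 1/R_cav → R_core = 0.6601 K/W
R_outer = 0.019/(0.17×4.82) = 0.02319 K/W
R_total = 0.6985 K/W
Q = ΔT/R_total = 38/0.6985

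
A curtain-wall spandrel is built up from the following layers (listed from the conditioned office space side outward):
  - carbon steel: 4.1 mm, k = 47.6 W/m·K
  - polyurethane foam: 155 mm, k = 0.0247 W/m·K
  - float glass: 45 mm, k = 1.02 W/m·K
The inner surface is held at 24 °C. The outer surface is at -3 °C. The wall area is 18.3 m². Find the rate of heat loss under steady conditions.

Series thermal resistances:
R_carbon steel = L/(kA) = 0.0041/(47.6×18.3) = 4.707×10^-6 K/W
R_polyurethane foam = L/(kA) = 0.155/(0.0247×18.3) = 0.3429 K/W
R_float glass = L/(kA) = 0.045/(1.02×18.3) = 0.002411 K/W
R_total = 0.3453 K/W
Q = ΔT / R_total = 27 / 0.3453

Q ≈ 78.2 W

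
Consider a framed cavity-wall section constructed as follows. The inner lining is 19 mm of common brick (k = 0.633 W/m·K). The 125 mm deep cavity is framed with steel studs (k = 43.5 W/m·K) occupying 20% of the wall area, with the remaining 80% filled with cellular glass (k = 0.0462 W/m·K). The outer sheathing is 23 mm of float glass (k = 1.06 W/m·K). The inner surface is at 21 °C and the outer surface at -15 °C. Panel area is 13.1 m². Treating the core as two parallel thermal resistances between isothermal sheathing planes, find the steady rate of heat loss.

Q ≈ 7140 W

Sheathing layers in series; stud and cavity paths in parallel between them.
R_inner = 0.019/(0.633×13.1) = 0.002291 K/W
R_stud  = 0.125/(43.5×0.2×13.1) = 0.001097 K/W
R_cav   = 0.125/(0.0462×0.8×13.1) = 0.2582 K/W
1/R_core = 1/R_stud + 1/R_cav → R_core = 0.001092 K/W
R_outer = 0.023/(1.06×13.1) = 0.001656 K/W
R_total = 0.00504 K/W
Q = ΔT/R_total = 36/0.00504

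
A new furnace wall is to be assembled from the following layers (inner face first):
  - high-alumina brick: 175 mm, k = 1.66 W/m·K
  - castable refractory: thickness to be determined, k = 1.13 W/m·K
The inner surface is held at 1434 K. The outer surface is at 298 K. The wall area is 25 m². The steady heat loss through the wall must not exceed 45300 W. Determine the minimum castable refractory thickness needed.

L ≈ 589 mm

Series thermal resistances:
R_high-alumina brick = L/(kA) = 0.175/(1.66×25) = 0.004217 K/W
Sum of the known resistances R_other = 0.004217 K/W
Required total resistance R_tot = ΔT/Q_allow = 1136/45300 = 0.02508 K/W
R_castable refractory = R_tot − R_other = 0.02086 K/W
L = R·k·A = 0.02086×1.13×25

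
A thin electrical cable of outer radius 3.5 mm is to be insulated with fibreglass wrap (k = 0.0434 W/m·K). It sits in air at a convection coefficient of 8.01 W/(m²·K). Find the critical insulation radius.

r_cr ≈ 5.42 mm

For a cylinder r_cr = k/h = 0.0434/8.01
r_cr = 5.42 mm; since the bare radius (3.5 mm) is below r_cr, adding a thin layer of insulation will *increase* heat loss.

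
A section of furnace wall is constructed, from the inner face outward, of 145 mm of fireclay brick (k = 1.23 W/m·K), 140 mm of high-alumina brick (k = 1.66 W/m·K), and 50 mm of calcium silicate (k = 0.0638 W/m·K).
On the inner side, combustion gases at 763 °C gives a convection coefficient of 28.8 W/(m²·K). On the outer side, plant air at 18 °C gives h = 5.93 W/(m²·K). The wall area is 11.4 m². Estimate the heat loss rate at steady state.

Using the resistance-network approach (series):
R_inner film = 1/(h_i·A) = 1/(28.8×11.4) = 0.003046 K/W
R_fireclay brick = L/(kA) = 0.145/(1.23×11.4) = 0.01034 K/W
R_high-alumina brick = L/(kA) = 0.14/(1.66×11.4) = 0.007398 K/W
R_calcium silicate = L/(kA) = 0.05/(0.0638×11.4) = 0.06875 K/W
R_outer film = 1/(h_o·A) = 1/(5.93×11.4) = 0.01479 K/W
R_total = 0.1043 K/W
Q = ΔT / R_total = 745 / 0.1043

Q ≈ 7140 W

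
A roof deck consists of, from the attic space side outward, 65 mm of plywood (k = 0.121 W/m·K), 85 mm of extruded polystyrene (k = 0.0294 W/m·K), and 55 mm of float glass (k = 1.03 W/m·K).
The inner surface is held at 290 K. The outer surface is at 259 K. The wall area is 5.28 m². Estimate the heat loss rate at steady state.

Q ≈ 47 W

Model the wall as resistances in series:
R_plywood = L/(kA) = 0.065/(0.121×5.28) = 0.1017 K/W
R_extruded polystyrene = L/(kA) = 0.085/(0.0294×5.28) = 0.5476 K/W
R_float glass = L/(kA) = 0.055/(1.03×5.28) = 0.01011 K/W
R_total = 0.6594 K/W
Q = ΔT / R_total = 31 / 0.6594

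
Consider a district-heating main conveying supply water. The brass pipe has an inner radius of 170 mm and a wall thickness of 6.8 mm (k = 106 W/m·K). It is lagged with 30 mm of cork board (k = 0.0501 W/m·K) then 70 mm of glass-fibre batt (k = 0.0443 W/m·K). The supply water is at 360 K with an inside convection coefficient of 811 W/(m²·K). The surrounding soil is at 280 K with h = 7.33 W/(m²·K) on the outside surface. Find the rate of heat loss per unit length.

Cylindrical conduction, so R = ln(r₂/r₁)/(2πkL) per layer, in series:
R_inner film = 1/(h_i·2πr₁L) = 1/(811×2π×0.17×1) = 0.001154 K/W
R_brass pipe wall = ln(176.8/170)/(2π×106×1) = 5.889×10^-5 K/W
R_cork board = ln(206.8/176.8)/(2π×0.0501×1) = 0.4979 K/W
R_glass-fibre batt = ln(276.8/206.8)/(2π×0.0443×1) = 1.047 K/W
R_outer film = 1/(h_o·2πr_oL) = 1/(7.33×2π×0.2768×1) = 0.07844 K/W
R_total = 1.625 K/W
Q = ΔT/R_total = 80/1.625

q′ ≈ 49.2 W/m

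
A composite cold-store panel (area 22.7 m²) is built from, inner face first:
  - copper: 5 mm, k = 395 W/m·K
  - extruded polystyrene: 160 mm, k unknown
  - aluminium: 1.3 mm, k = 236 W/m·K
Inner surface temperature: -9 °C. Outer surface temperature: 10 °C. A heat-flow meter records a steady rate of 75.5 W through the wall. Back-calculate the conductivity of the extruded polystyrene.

Thermal resistances in series:
R_copper = L/(kA) = 0.005/(395×22.7) = 5.576×10^-7 K/W
R_aluminium = L/(kA) = 0.0013/(236×22.7) = 2.427×10^-7 K/W
Sum of known resistances R_other = 8.003×10^-7 K/W
Total R = ΔT/Q = 19/75.5 = 0.2517 K/W
R_extruded polystyrene = R_total − R_other = 0.2517 K/W
k = L/(R·A) = 0.16/(0.2517×22.7)

k ≈ 0.028 W/(m·K)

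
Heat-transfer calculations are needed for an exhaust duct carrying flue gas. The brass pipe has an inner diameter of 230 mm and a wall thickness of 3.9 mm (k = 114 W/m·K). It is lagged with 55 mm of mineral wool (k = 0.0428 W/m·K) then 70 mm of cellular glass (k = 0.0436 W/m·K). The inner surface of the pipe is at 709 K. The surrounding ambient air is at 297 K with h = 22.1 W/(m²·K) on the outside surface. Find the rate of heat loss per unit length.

q′ ≈ 154 W/m

Radial resistances (cylindrical: R_cond = ln(r_o/r_i)/(2πkL), R_conv = 1/(h·2πrL)):
R_brass pipe wall = ln(118.9/115)/(2π×114×1) = 4.656×10^-5 K/W
R_mineral wool = ln(173.9/118.9)/(2π×0.0428×1) = 1.414 K/W
R_cellular glass = ln(243.9/173.9)/(2π×0.0436×1) = 1.235 K/W
R_outer film = 1/(h_o·2πr_oL) = 1/(22.1×2π×0.2439×1) = 0.02953 K/W
R_total = 2.678 K/W
Q = ΔT/R_total = 412/2.678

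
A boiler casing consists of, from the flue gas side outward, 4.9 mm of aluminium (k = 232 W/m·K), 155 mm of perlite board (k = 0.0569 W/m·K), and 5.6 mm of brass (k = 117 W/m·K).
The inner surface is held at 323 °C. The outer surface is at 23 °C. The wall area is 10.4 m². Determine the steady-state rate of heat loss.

Q ≈ 1150 W

Using the resistance-network approach (series):
R_aluminium = L/(kA) = 0.0049/(232×10.4) = 2.031×10^-6 K/W
R_perlite board = L/(kA) = 0.155/(0.0569×10.4) = 0.2619 K/W
R_brass = L/(kA) = 0.0056/(117×10.4) = 4.602×10^-6 K/W
R_total = 0.2619 K/W
Q = ΔT / R_total = 300 / 0.2619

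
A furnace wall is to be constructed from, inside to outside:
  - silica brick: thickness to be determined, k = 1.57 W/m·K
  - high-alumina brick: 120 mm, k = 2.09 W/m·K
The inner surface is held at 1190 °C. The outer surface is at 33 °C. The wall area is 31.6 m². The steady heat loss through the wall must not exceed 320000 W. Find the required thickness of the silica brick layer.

L ≈ 89.2 mm

Model the wall as resistances in series:
R_high-alumina brick = L/(kA) = 0.12/(2.09×31.6) = 0.001817 K/W
Sum of the known resistances R_other = 0.001817 K/W
Required total resistance R_tot = ΔT/Q_allow = 1157/320000 = 0.003616 K/W
R_silica brick = R_tot − R_other = 0.001799 K/W
L = R·k·A = 0.001799×1.57×31.6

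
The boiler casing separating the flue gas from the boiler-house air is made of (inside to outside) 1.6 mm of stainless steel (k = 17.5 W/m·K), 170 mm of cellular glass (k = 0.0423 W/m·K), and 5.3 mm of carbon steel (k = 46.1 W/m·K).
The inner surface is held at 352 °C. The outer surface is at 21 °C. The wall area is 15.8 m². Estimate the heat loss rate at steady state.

Using the resistance-network approach (series):
R_stainless steel = L/(kA) = 0.0016/(17.5×15.8) = 5.787×10^-6 K/W
R_cellular glass = L/(kA) = 0.17/(0.0423×15.8) = 0.2544 K/W
R_carbon steel = L/(kA) = 0.0053/(46.1×15.8) = 7.276×10^-6 K/W
R_total = 0.2544 K/W
Q = ΔT / R_total = 331 / 0.2544

Q ≈ 1300 W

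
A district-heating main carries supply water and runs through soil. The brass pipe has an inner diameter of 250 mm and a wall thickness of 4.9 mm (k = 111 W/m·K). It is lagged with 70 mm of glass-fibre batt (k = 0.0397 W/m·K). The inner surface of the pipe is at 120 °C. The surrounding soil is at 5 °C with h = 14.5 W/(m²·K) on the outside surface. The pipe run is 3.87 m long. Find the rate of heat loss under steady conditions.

Radial resistances (cylindrical: R_cond = ln(r_o/r_i)/(2πkL), R_conv = 1/(h·2πrL)):
R_brass pipe wall = ln(129.9/125)/(2π×111×3.87) = 1.425×10^-5 K/W
R_glass-fibre batt = ln(199.9/129.9)/(2π×0.0397×3.87) = 0.4465 K/W
R_outer film = 1/(h_o·2πr_oL) = 1/(14.5×2π×0.1999×3.87) = 0.01419 K/W
R_total = 0.4607 K/W
Q = ΔT/R_total = 115/0.4607

Q ≈ 250 W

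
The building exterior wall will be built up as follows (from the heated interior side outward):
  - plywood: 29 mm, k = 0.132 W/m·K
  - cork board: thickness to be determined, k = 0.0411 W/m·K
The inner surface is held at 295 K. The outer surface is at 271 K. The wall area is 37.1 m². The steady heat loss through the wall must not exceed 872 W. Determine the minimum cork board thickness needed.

Thermal resistances in series:
R_plywood = L/(kA) = 0.029/(0.132×37.1) = 0.005922 K/W
Sum of the known resistances R_other = 0.005922 K/W
Required total resistance R_tot = ΔT/Q_allow = 24/872 = 0.02752 K/W
R_cork board = R_tot − R_other = 0.0216 K/W
L = R·k·A = 0.0216×0.0411×37.1

L ≈ 32.9 mm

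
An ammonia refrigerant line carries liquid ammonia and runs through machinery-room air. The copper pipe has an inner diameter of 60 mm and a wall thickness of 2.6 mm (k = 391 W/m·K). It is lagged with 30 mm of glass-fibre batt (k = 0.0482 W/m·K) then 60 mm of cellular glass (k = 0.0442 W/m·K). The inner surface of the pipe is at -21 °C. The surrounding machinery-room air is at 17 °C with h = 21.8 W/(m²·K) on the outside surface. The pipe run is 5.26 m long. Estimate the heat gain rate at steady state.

Treating each annulus and film as a series resistance:
R_copper pipe wall = ln(32.6/30)/(2π×391×5.26) = 6.432×10^-6 K/W
R_glass-fibre batt = ln(62.6/32.6)/(2π×0.0482×5.26) = 0.4096 K/W
R_cellular glass = ln(122.6/62.6)/(2π×0.0442×5.26) = 0.4601 K/W
R_outer film = 1/(h_o·2πr_oL) = 1/(21.8×2π×0.1226×5.26) = 0.01132 K/W
R_total = 0.881 K/W
Q = ΔT/R_total = 38/0.881

Q ≈ 43.1 W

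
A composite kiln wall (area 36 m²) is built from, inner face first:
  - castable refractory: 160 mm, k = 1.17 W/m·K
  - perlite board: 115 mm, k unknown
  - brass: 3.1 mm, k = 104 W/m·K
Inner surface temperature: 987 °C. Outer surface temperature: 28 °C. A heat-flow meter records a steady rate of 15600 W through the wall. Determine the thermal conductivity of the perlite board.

k ≈ 0.0554 W/(m·K)

Thermal resistances in series:
R_castable refractory = L/(kA) = 0.16/(1.17×36) = 0.003799 K/W
R_brass = L/(kA) = 0.0031/(104×36) = 8.28×10^-7 K/W
Sum of known resistances R_other = 0.003799 K/W
Total R = ΔT/Q = 959/15600 = 0.06147 K/W
R_perlite board = R_total − R_other = 0.05767 K/W
k = L/(R·A) = 0.115/(0.05767×36)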